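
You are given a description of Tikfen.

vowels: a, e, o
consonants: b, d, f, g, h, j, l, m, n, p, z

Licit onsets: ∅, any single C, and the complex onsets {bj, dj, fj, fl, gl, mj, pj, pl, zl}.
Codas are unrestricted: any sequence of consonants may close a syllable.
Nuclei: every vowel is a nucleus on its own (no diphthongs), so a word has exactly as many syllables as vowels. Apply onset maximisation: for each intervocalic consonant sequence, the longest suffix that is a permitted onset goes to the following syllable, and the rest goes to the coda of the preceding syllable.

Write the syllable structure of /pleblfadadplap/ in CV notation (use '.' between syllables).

CCVCC.CV.CVC.CCVC

The vowels are e, a, a, a — 4 nuclei, so 4 syllables.
V1 /e/ – V2 /a/: /blf/ splits as /bl/ + /f/ (/f/ is the longest suffix that is a licit onset).
V2 /a/ – V3 /a/: just /d/ — single C goes to the following onset.
V3 /a/ – V4 /a/: /dpl/; trying suffixes from longest down, /pl/ is the first permitted one, so coda /d/ | onset /pl/.
Syllabification: plebl.fa.dad.plap.
Mapping each syllable to C/V: /plebl/ → CCVCC, /fa/ → CV, /dad/ → CVC, /plap/ → CCVC.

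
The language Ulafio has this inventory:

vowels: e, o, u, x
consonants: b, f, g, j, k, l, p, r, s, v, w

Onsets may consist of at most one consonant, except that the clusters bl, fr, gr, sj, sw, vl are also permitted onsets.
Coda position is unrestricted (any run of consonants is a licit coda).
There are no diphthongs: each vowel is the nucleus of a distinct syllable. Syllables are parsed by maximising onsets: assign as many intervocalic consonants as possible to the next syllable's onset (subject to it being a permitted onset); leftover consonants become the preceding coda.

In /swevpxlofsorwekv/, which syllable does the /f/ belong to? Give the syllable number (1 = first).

Nuclei (vowels): e, x, o, o, e → 5 syllables.
σ1/σ2 boundary: /vp/; trying suffixes from longest down, /p/ is the first permitted one, so coda /v/ | onset /p/.
σ2/σ3 boundary: just /l/ — single C goes to the following onset.
σ3/σ4 boundary: /fs/ — longest licit onset from the right is /s/, leaving /f/ as coda.
σ4/σ5 boundary: cluster /rw/ — the longest permitted-onset suffix is /w/; onset = /w/, preceding coda = /r/.
Putting it together: swev.px.lof.sor.wekv.
The /f/ is in the coda of syllable 3 (/lof/).

3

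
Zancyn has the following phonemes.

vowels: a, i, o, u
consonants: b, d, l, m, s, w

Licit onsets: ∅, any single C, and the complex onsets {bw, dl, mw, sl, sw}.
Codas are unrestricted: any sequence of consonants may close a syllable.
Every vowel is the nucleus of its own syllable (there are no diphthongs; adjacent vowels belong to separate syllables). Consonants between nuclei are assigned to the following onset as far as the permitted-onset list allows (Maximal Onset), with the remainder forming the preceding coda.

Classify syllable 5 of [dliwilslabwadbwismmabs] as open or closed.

closed

Vowels present: i, i, a, a, i, a; each is a nucleus, giving 6 syllables.
Between /i/ (V1) and /i/ (V2): just /w/ — single C goes to the following onset.
Between /i/ (V2) and /a/ (V3): cluster /lsl/ — the longest permitted-onset suffix is /sl/; onset = /sl/, preceding coda = /l/.
Between /a/ (V3) and /a/ (V4): /bw/ is a licit onset in full, so it all attaches to the next syllable.
Between /a/ (V4) and /i/ (V5): /dbw/ — longest licit onset from the right is /bw/, leaving /d/ as coda.
Between /i/ (V5) and /a/ (V6): /smm/ — longest licit onset from the right is /m/, leaving /sm/ as coda.
Syllabification: dli.wil.sla.bwad.bwism.mabs.
Syllable 5 is /bwism/ with coda /sm/, so it is closed.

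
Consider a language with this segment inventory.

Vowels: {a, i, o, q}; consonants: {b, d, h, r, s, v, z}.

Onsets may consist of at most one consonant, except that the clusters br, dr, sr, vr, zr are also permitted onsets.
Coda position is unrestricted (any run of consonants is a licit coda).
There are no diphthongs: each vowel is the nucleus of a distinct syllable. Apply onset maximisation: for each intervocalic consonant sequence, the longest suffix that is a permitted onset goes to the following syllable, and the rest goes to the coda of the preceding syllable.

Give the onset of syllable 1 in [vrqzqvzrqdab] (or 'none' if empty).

The vowels are q, q, q, a — 4 nuclei, so 4 syllables.
/q…q/ gap (V1→V2): /z/ is a single consonant, so it becomes the next onset.
/q…q/ gap (V2→V3): /vzr/ splits as /v/ + /zr/ (/zr/ is the longest suffix that is a licit onset).
/q…a/ gap (V3→V4): /d/ → onset of the next syllable (single consonants are always licit onsets).
So the parse is vrq.zqv.zrq.dab.
Syllable 1 is /vrq/: onset /vr/, nucleus /q/, coda ∅.

vr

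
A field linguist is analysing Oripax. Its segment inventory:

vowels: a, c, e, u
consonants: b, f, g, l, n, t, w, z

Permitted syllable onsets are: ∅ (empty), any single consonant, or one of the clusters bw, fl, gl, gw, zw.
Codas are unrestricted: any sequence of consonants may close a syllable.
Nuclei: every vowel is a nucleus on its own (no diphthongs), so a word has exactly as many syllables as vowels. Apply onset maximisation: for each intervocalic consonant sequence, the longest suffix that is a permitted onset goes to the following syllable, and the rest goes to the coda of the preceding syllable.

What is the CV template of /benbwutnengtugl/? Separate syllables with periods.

Nuclei (vowels): e, u, e, u → 4 syllables.
V1 /e/ – V2 /u/: cluster /nbw/ — the longest permitted-onset suffix is /bw/; onset = /bw/, preceding coda = /n/.
V2 /u/ – V3 /e/: /tn/; trying suffixes from longest down, /n/ is the first permitted one, so coda /t/ | onset /n/.
V3 /e/ – V4 /u/: cluster /ngt/ — the longest permitted-onset suffix is /t/; onset = /t/, preceding coda = /ng/.
Result: ben.bwut.neng.tugl.
Mapping each syllable to C/V: /ben/ → CVC, /bwut/ → CCVC, /neng/ → CVCC, /tugl/ → CVCC.

CVC.CCVC.CVCC.CVCC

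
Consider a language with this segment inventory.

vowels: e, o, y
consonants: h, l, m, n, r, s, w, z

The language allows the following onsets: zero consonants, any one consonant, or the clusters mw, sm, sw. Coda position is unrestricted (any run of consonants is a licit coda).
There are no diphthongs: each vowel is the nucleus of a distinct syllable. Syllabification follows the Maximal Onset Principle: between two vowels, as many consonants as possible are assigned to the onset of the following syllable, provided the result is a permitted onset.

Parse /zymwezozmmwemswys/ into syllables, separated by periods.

zy.mwe.zozm.mwem.swys

Vowels present: y, e, o, e, y; each is a nucleus, giving 5 syllables.
Between /y/ (V1) and /e/ (V2): /mw/ — entire cluster is a permitted onset → onset /mw/, coda ∅.
Between /e/ (V2) and /o/ (V3): /z/ is a single consonant, so it becomes the next onset.
Between /o/ (V3) and /e/ (V4): cluster /zmmw/ — the longest permitted-onset suffix is /mw/; onset = /mw/, preceding coda = /zm/.
Between /e/ (V4) and /y/ (V5): /msw/ splits as /m/ + /sw/ (/sw/ is the longest suffix that is a licit onset).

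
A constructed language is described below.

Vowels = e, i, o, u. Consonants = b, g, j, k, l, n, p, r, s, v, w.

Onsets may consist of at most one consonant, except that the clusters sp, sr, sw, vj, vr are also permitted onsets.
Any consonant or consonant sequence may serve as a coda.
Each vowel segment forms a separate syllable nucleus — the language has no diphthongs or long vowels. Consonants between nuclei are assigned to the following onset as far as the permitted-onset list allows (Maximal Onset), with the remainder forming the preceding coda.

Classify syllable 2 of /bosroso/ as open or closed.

Nuclei (vowels): o, o, o → 3 syllables.
σ1/σ2 boundary: /sr/ — entire cluster is a permitted onset → onset /sr/, coda ∅.
σ2/σ3 boundary: /s/ is a single consonant, so it becomes the next onset.
So the parse is bo.sro.so.
Syllable 2 is /sro/; it ends in its nucleus with no coda, so it is open.

open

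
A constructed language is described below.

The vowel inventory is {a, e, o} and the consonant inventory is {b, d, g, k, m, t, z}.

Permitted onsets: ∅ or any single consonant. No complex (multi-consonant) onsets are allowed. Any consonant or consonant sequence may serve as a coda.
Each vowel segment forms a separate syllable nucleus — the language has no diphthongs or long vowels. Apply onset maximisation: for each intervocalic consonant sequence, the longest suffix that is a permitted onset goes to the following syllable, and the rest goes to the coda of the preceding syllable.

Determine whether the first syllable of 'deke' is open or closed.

open

Nuclei (vowels): e, e → 2 syllables.
/e…e/ gap (V1→V2): /k/ → onset of the next syllable (single consonants are always licit onsets).
Putting it together: de.ke.
Syllable 1 is /de/; it ends in its nucleus with no coda, so it is open.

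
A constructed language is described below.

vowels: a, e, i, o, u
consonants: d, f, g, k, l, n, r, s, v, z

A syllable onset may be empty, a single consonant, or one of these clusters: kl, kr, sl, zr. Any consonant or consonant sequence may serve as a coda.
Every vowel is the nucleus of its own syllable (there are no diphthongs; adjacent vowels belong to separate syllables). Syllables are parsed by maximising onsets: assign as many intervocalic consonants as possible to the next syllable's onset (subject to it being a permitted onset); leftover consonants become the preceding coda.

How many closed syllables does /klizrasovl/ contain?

1

The vowels are i, a, o — 3 nuclei, so 3 syllables.
Between /i/ (V1) and /a/ (V2): /zr/ is a licit onset in full, so it all attaches to the next syllable.
Between /a/ (V2) and /o/ (V3): /s/ → onset of the next syllable (single consonants are always licit onsets).
Syllabification: kli.zra.sovl.
Classifying each syllable: /kli/ (open), /zra/ (open), /sovl/ (closed).
Closed syllables: 1.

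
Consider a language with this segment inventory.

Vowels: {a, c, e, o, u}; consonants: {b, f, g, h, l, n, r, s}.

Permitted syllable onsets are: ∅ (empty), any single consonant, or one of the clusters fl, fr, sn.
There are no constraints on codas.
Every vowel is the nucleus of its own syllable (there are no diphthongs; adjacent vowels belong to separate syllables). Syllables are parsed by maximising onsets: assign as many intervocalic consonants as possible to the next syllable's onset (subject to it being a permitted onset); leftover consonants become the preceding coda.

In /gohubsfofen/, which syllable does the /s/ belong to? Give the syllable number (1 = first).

2

The vowels are o, u, o, e — 4 nuclei, so 4 syllables.
σ1/σ2 boundary: /h/ is a single consonant, so it becomes the next onset.
σ2/σ3 boundary: cluster /bsf/ — the longest permitted-onset suffix is /f/; onset = /f/, preceding coda = /bs/.
σ3/σ4 boundary: just /f/ — single C goes to the following onset.
Putting it together: go.hubs.fo.fen.
The /s/ is in the coda of syllable 2 (/hubs/).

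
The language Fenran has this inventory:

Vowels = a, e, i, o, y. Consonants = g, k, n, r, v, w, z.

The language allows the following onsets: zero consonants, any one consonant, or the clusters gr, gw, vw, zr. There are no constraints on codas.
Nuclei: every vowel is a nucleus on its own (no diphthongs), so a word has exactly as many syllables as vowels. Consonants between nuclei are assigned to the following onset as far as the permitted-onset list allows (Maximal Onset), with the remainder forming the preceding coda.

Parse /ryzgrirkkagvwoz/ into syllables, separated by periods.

ryz.grirk.kag.vwoz

Nuclei (vowels): y, i, a, o → 4 syllables.
/y…i/ gap (V1→V2): cluster /zgr/ — the longest permitted-onset suffix is /gr/; onset = /gr/, preceding coda = /z/.
/i…a/ gap (V2→V3): /rkk/ — longest licit onset from the right is /k/, leaving /rk/ as coda.
/a…o/ gap (V3→V4): /gvw/ — longest licit onset from the right is /vw/, leaving /g/ as coda.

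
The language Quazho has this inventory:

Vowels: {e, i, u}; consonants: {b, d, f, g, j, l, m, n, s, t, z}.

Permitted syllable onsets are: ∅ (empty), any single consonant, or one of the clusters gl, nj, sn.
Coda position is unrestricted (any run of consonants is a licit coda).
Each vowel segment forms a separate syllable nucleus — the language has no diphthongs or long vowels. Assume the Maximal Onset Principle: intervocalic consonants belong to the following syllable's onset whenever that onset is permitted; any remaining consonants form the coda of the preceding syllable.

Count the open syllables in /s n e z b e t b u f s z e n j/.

Nuclei (vowels): e, e, u, e → 4 syllables.
Between /e/ (V1) and /e/ (V2): /zb/ splits as /z/ + /b/ (/b/ is the longest suffix that is a licit onset).
Between /e/ (V2) and /u/ (V3): /tb/ splits as /t/ + /b/ (/b/ is the longest suffix that is a licit onset).
Between /u/ (V3) and /e/ (V4): /fsz/ splits as /fs/ + /z/ (/z/ is the longest suffix that is a licit onset).
Syllabification: snez.bet.bufs.zenj.
Classifying each syllable: /snez/ (closed), /bet/ (closed), /bufs/ (closed), /zenj/ (closed).
Open syllables: 0.

0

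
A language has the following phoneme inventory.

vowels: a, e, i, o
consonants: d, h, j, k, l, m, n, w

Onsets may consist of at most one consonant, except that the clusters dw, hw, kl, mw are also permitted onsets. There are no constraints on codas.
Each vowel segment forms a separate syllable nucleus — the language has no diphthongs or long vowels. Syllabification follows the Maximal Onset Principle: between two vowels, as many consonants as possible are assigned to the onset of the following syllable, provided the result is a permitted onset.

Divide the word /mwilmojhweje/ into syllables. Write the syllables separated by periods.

Nuclei (vowels): i, o, e, e → 4 syllables.
V1 /i/ – V2 /o/: /lm/ — longest licit onset from the right is /m/, leaving /l/ as coda.
V2 /o/ – V3 /e/: cluster /jhw/ — the longest permitted-onset suffix is /hw/; onset = /hw/, preceding coda = /j/.
V3 /e/ – V4 /e/: /j/ is a single consonant, so it becomes the next onset.

mwil.moj.hwe.je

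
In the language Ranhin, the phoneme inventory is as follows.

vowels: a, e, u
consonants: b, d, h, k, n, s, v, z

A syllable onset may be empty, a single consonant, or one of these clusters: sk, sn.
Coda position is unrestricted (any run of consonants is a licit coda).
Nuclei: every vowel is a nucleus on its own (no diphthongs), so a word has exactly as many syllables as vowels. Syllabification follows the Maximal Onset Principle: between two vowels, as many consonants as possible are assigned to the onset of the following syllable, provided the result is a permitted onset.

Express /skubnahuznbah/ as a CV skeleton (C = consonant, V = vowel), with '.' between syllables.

Vowels present: u, a, u, a; each is a nucleus, giving 4 syllables.
V1 /u/ – V2 /a/: /bn/ splits as /b/ + /n/ (/n/ is the longest suffix that is a licit onset).
V2 /a/ – V3 /u/: /h/ → onset of the next syllable (single consonants are always licit onsets).
V3 /u/ – V4 /a/: /znb/; trying suffixes from longest down, /b/ is the first permitted one, so coda /zn/ | onset /b/.
Result: skub.na.huzn.bah.
Mapping each syllable to C/V: /skub/ → CCVC, /na/ → CV, /huzn/ → CVCC, /bah/ → CVC.

CCVC.CV.CVCC.CVC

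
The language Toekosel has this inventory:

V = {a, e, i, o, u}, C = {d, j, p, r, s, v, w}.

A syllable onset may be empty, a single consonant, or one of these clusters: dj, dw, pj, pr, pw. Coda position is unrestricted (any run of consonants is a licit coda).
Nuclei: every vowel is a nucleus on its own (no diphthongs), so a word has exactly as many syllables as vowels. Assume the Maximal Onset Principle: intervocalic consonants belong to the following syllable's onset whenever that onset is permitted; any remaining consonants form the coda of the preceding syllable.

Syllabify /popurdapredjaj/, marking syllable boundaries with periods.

The vowels are o, u, a, e, a — 5 nuclei, so 5 syllables.
/o…u/ gap (V1→V2): just /p/ — single C goes to the following onset.
/u…a/ gap (V2→V3): /rd/; trying suffixes from longest down, /d/ is the first permitted one, so coda /r/ | onset /d/.
/a…e/ gap (V3→V4): /pr/ — entire cluster is a permitted onset → onset /pr/, coda ∅.
/e…a/ gap (V4→V5): /dj/ — entire cluster is a permitted onset → onset /dj/, coda ∅.

po.pur.da.pre.djaj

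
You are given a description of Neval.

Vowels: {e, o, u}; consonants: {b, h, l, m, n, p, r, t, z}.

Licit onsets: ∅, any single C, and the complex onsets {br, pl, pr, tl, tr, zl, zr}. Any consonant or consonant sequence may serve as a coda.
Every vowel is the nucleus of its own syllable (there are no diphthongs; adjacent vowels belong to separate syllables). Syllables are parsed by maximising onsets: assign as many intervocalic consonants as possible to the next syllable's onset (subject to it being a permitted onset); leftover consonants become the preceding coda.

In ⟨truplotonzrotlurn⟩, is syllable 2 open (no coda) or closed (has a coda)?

The vowels are u, o, o, o, u — 5 nuclei, so 5 syllables.
V1 /u/ – V2 /o/: cluster /pl/ — /pl/ is itself a permitted onset, so the whole cluster goes right; preceding coda = ∅.
V2 /o/ – V3 /o/: just /t/ — single C goes to the following onset.
V3 /o/ – V4 /o/: /nzr/ — longest licit onset from the right is /zr/, leaving /n/ as coda.
V4 /o/ – V5 /u/: /tl/ is a licit onset in full, so it all attaches to the next syllable.
Syllabification: tru.plo.ton.zro.tlurn.
Syllable 2 is /plo/; it ends in its nucleus with no coda, so it is open.

open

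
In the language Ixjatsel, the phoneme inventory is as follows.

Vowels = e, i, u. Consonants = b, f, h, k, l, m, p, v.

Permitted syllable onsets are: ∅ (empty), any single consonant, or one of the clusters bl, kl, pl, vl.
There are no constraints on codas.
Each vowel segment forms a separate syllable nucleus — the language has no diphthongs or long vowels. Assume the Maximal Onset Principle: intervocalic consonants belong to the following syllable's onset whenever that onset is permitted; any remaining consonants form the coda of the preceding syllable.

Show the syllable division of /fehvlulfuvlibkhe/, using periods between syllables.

feh.vlul.fu.vlibk.he

Vowels present: e, u, u, i, e; each is a nucleus, giving 5 syllables.
/e…u/ gap (V1→V2): /hvl/ splits as /h/ + /vl/ (/vl/ is the longest suffix that is a licit onset).
/u…u/ gap (V2→V3): /lf/ — longest licit onset from the right is /f/, leaving /l/ as coda.
/u…i/ gap (V3→V4): cluster /vl/ — /vl/ is itself a permitted onset, so the whole cluster goes right; preceding coda = ∅.
/i…e/ gap (V4→V5): /bkh/ — longest licit onset from the right is /h/, leaving /bk/ as coda.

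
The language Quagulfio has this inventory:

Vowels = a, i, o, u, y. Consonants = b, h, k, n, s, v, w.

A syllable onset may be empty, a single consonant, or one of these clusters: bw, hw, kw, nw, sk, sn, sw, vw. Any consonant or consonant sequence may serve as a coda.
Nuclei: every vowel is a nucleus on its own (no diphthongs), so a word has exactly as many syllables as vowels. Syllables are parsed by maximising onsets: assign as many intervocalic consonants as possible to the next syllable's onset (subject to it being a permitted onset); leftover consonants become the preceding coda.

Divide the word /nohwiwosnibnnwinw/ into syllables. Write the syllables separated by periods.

no.hwi.wo.snibn.nwinw

Nuclei (vowels): o, i, o, i, i → 5 syllables.
σ1/σ2 boundary: /hw/ is a licit onset in full, so it all attaches to the next syllable.
σ2/σ3 boundary: just /w/ — single C goes to the following onset.
σ3/σ4 boundary: /sn/ — entire cluster is a permitted onset → onset /sn/, coda ∅.
σ4/σ5 boundary: /bnnw/ — longest licit onset from the right is /nw/, leaving /bn/ as coda.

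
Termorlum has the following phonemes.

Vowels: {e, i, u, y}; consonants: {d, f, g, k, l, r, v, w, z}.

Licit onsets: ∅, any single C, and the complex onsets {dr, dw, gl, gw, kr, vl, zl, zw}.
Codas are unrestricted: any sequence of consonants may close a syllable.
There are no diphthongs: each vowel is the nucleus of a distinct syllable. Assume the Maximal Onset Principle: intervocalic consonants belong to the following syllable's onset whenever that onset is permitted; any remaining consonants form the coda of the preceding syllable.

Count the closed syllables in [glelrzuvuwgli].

2

Nuclei (vowels): e, u, u, i → 4 syllables.
σ1/σ2 boundary: cluster /lrz/ — the longest permitted-onset suffix is /z/; onset = /z/, preceding coda = /lr/.
σ2/σ3 boundary: just /v/ — single C goes to the following onset.
σ3/σ4 boundary: /wgl/ splits as /w/ + /gl/ (/gl/ is the longest suffix that is a licit onset).
Syllabification: glelr.zu.vuw.gli.
Classifying each syllable: /glelr/ (closed), /zu/ (open), /vuw/ (closed), /gli/ (open).
Closed syllables: 2.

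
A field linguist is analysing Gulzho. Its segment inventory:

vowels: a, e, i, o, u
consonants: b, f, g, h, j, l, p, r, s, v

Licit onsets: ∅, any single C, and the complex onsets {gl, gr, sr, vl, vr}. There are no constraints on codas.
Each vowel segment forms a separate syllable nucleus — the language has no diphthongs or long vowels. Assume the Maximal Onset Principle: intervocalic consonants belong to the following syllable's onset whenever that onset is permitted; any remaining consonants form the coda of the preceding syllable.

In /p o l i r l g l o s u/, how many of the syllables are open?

3

The vowels are o, i, o, u — 4 nuclei, so 4 syllables.
Between /o/ (V1) and /i/ (V2): /l/ → onset of the next syllable (single consonants are always licit onsets).
Between /i/ (V2) and /o/ (V3): /rlgl/ — longest licit onset from the right is /gl/, leaving /rl/ as coda.
Between /o/ (V3) and /u/ (V4): /s/ is a single consonant, so it becomes the next onset.
Syllabification: po.lirl.glo.su.
Classifying each syllable: /po/ (open), /lirl/ (closed), /glo/ (open), /su/ (open).
Open syllables: 3.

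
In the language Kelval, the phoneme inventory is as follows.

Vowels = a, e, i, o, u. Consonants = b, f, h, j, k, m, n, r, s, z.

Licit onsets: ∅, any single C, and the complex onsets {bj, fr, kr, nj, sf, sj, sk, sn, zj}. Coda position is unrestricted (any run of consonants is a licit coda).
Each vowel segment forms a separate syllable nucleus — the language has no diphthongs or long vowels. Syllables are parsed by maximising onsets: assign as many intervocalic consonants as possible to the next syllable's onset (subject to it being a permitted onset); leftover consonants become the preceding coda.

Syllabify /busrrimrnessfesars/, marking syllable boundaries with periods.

busr.rimr.nes.sfe.sars

Vowels present: u, i, e, e, a; each is a nucleus, giving 5 syllables.
V1 /u/ – V2 /i/: /srr/ splits as /sr/ + /r/ (/r/ is the longest suffix that is a licit onset).
V2 /i/ – V3 /e/: /mrn/; trying suffixes from longest down, /n/ is the first permitted one, so coda /mr/ | onset /n/.
V3 /e/ – V4 /e/: /ssf/; trying suffixes from longest down, /sf/ is the first permitted one, so coda /s/ | onset /sf/.
V4 /e/ – V5 /a/: /s/ → onset of the next syllable (single consonants are always licit onsets).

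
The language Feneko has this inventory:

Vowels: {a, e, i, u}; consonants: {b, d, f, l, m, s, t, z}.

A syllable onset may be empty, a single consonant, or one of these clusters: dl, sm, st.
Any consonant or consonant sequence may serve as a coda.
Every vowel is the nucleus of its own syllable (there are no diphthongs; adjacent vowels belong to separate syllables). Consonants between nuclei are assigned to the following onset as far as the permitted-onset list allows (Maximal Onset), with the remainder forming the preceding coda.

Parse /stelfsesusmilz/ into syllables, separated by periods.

Vowels present: e, e, u, i; each is a nucleus, giving 4 syllables.
Between /e/ (V1) and /e/ (V2): /lfs/ splits as /lf/ + /s/ (/s/ is the longest suffix that is a licit onset).
Between /e/ (V2) and /u/ (V3): /s/ → onset of the next syllable (single consonants are always licit onsets).
Between /u/ (V3) and /i/ (V4): cluster /sm/ — /sm/ is itself a permitted onset, so the whole cluster goes right; preceding coda = ∅.

stelf.se.su.smilz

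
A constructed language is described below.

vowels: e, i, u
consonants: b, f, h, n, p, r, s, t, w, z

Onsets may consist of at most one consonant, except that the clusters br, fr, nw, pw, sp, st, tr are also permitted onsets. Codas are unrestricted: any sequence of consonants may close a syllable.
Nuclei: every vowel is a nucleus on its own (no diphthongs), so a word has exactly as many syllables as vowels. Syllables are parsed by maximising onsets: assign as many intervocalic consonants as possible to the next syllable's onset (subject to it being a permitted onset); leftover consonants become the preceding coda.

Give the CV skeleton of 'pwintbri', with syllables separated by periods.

Nuclei (vowels): i, i → 2 syllables.
σ1/σ2 boundary: cluster /ntbr/ — the longest permitted-onset suffix is /br/; onset = /br/, preceding coda = /nt/.
Result: pwint.bri.
Mapping each syllable to C/V: /pwint/ → CCVCC, /bri/ → CCV.

CCVCC.CCV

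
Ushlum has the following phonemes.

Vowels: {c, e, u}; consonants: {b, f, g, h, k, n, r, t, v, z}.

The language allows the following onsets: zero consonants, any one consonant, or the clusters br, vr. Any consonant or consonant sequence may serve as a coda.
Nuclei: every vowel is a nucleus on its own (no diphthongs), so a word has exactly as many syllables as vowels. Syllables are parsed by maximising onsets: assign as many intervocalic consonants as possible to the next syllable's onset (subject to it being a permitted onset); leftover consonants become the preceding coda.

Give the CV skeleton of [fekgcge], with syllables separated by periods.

CVC.CV.CV

The vowels are e, c, e — 3 nuclei, so 3 syllables.
Between /e/ (V1) and /c/ (V2): cluster /kg/ — the longest permitted-onset suffix is /g/; onset = /g/, preceding coda = /k/.
Between /c/ (V2) and /e/ (V3): /g/ is a single consonant, so it becomes the next onset.
So the parse is fek.gc.ge.
Mapping each syllable to C/V: /fek/ → CVC, /gc/ → CV, /ge/ → CV.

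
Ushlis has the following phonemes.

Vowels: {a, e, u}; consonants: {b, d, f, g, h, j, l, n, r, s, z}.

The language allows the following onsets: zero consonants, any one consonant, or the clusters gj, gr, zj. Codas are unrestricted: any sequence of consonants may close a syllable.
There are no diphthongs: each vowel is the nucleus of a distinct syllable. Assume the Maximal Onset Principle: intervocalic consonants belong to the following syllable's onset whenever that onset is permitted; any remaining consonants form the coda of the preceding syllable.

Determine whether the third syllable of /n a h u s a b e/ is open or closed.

The vowels are a, u, a, e — 4 nuclei, so 4 syllables.
V1 /a/ – V2 /u/: just /h/ — single C goes to the following onset.
V2 /u/ – V3 /a/: /s/ is a single consonant, so it becomes the next onset.
V3 /a/ – V4 /e/: just /b/ — single C goes to the following onset.
So the parse is na.hu.sa.be.
Syllable 3 is /sa/; it ends in its nucleus with no coda, so it is open.

open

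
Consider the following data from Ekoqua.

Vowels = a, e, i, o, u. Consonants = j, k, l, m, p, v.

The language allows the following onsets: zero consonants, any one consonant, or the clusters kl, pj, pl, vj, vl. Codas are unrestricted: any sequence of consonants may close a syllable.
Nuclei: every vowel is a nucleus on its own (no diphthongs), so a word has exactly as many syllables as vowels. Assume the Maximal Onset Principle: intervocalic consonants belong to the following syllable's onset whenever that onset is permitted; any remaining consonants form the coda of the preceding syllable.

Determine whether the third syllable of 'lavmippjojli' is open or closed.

Vowels present: a, i, o, i; each is a nucleus, giving 4 syllables.
σ1/σ2 boundary: /vm/ — longest licit onset from the right is /m/, leaving /v/ as coda.
σ2/σ3 boundary: /ppj/; trying suffixes from longest down, /pj/ is the first permitted one, so coda /p/ | onset /pj/.
σ3/σ4 boundary: /jl/; trying suffixes from longest down, /l/ is the first permitted one, so coda /j/ | onset /l/.
Syllabification: lav.mip.pjoj.li.
Syllable 3 is /pjoj/ with coda /j/, so it is closed.

closed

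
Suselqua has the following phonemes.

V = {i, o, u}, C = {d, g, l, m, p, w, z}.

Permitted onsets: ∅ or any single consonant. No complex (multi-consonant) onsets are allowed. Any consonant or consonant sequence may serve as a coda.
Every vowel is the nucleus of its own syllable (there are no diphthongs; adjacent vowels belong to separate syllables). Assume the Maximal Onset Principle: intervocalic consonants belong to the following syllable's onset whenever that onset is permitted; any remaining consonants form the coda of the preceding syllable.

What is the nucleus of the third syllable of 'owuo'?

Vowels present: o, u, o; each is a nucleus, giving 3 syllables.
The third nucleus (vowel 3 from the left) is /o/.

o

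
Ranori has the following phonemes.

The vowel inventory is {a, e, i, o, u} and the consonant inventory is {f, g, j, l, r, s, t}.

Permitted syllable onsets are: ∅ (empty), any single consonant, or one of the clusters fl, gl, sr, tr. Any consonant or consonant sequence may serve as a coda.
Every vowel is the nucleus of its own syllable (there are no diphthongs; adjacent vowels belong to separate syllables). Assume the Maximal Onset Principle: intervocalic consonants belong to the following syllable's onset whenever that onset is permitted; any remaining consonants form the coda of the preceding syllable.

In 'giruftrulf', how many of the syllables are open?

1

Vowels present: i, u, u; each is a nucleus, giving 3 syllables.
/i…u/ gap (V1→V2): just /r/ — single C goes to the following onset.
/u…u/ gap (V2→V3): cluster /ftr/ — the longest permitted-onset suffix is /tr/; onset = /tr/, preceding coda = /f/.
Syllabification: gi.ruf.trulf.
Classifying each syllable: /gi/ (open), /ruf/ (closed), /trulf/ (closed).
Open syllables: 1.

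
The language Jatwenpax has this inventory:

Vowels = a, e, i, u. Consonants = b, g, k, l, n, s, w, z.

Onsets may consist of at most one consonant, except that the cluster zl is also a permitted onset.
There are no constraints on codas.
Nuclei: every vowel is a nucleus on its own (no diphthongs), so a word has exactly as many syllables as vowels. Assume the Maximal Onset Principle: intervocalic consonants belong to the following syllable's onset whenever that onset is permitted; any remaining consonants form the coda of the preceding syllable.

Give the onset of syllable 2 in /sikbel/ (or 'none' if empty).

The vowels are i, e — 2 nuclei, so 2 syllables.
σ1/σ2 boundary: /kb/ — longest licit onset from the right is /b/, leaving /k/ as coda.
So the parse is sik.bel.
Syllable 2 is /bel/: onset /b/, nucleus /e/, coda /l/.

b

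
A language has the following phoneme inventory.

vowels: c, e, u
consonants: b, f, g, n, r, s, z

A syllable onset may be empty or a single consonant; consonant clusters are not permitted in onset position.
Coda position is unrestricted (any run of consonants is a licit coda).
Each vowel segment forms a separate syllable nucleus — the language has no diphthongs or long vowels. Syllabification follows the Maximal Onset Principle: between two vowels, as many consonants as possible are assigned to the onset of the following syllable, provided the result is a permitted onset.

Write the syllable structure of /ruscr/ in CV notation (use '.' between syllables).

Nuclei (vowels): u, c → 2 syllables.
V1 /u/ – V2 /c/: just /s/ — single C goes to the following onset.
Putting it together: ru.scr.
Mapping each syllable to C/V: /ru/ → CV, /scr/ → CVC.

CV.CVC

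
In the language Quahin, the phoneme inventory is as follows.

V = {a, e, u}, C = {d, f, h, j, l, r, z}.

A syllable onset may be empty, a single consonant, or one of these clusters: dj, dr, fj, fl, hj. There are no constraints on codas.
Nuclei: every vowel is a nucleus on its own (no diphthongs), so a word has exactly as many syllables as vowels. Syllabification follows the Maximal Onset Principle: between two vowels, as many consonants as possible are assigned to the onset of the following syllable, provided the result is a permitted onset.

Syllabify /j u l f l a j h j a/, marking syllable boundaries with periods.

Nuclei (vowels): u, a, a → 3 syllables.
σ1/σ2 boundary: /lfl/ — longest licit onset from the right is /fl/, leaving /l/ as coda.
σ2/σ3 boundary: /jhj/ splits as /j/ + /hj/ (/hj/ is the longest suffix that is a licit onset).

jul.flaj.hja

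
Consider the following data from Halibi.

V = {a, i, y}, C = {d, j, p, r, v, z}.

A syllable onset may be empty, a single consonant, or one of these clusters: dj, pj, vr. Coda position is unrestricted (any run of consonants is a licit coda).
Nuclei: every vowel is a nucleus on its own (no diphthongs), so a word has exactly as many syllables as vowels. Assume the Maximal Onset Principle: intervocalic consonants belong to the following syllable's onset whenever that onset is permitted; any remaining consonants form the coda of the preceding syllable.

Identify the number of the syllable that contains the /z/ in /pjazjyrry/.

1

Vowels present: a, y, y; each is a nucleus, giving 3 syllables.
/a…y/ gap (V1→V2): cluster /zj/ — the longest permitted-onset suffix is /j/; onset = /j/, preceding coda = /z/.
/y…y/ gap (V2→V3): /rr/ splits as /r/ + /r/ (/r/ is the longest suffix that is a licit onset).
Result: pjaz.jyr.ry.
The /z/ is in the coda of syllable 1 (/pjaz/).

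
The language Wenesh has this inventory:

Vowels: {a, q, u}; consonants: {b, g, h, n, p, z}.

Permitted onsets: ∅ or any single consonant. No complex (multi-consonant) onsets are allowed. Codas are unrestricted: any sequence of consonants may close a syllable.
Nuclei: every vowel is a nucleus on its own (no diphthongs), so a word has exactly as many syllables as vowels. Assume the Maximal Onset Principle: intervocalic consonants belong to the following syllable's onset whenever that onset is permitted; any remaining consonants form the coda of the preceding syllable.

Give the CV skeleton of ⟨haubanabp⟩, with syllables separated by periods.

The vowels are a, u, a, a — 4 nuclei, so 4 syllables.
V1 /a/ – V2 /u/: nothing intervenes; syllable break is V.V.
V2 /u/ – V3 /a/: /b/ is a single consonant, so it becomes the next onset.
V3 /a/ – V4 /a/: /n/ is a single consonant, so it becomes the next onset.
Result: ha.u.ba.nabp.
Mapping each syllable to C/V: /ha/ → CV, /u/ → V, /ba/ → CV, /nabp/ → CVCC.

CV.V.CV.CVCC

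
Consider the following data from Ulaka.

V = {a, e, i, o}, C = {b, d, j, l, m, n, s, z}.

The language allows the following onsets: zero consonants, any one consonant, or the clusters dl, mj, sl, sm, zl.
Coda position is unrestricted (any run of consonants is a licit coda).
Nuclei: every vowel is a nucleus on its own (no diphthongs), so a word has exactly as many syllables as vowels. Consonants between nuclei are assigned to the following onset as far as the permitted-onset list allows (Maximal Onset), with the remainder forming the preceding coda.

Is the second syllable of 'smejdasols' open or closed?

Nuclei (vowels): e, a, o → 3 syllables.
Between /e/ (V1) and /a/ (V2): /jd/; trying suffixes from longest down, /d/ is the first permitted one, so coda /j/ | onset /d/.
Between /a/ (V2) and /o/ (V3): just /s/ — single C goes to the following onset.
Syllabification: smej.da.sols.
Syllable 2 is /da/; it ends in its nucleus with no coda, so it is open.

open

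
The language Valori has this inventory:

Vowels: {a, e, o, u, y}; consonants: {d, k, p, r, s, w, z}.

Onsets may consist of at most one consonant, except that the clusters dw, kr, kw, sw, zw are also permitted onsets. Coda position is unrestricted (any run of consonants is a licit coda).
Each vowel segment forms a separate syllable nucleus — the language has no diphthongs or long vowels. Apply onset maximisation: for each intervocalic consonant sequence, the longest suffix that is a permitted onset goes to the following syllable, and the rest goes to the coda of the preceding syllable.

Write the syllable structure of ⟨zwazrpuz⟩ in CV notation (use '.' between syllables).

CCVCC.CVC

Nuclei (vowels): a, u → 2 syllables.
/a…u/ gap (V1→V2): /zrp/ — longest licit onset from the right is /p/, leaving /zr/ as coda.
So the parse is zwazr.puz.
Mapping each syllable to C/V: /zwazr/ → CCVCC, /puz/ → CVC.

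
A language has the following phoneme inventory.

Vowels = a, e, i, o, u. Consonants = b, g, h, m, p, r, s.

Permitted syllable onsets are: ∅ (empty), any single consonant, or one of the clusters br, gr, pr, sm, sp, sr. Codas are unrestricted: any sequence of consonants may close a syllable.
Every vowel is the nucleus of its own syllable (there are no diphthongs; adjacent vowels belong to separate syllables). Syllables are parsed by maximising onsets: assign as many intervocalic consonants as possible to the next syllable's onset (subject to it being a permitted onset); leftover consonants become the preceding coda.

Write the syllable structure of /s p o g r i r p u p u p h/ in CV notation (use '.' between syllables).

CCV.CCVC.CV.CVCC

Vowels present: o, i, u, u; each is a nucleus, giving 4 syllables.
Between /o/ (V1) and /i/ (V2): /gr/ — entire cluster is a permitted onset → onset /gr/, coda ∅.
Between /i/ (V2) and /u/ (V3): /rp/; trying suffixes from longest down, /p/ is the first permitted one, so coda /r/ | onset /p/.
Between /u/ (V3) and /u/ (V4): just /p/ — single C goes to the following onset.
Putting it together: spo.grir.pu.puph.
Mapping each syllable to C/V: /spo/ → CCV, /grir/ → CCVC, /pu/ → CV, /puph/ → CVCC.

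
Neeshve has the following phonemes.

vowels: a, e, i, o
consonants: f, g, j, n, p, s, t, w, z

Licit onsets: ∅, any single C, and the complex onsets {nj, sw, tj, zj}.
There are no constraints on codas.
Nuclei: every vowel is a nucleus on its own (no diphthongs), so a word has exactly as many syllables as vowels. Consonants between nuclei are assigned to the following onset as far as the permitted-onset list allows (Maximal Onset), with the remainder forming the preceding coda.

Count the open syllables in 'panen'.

Vowels present: a, e; each is a nucleus, giving 2 syllables.
V1 /a/ – V2 /e/: /n/ → onset of the next syllable (single consonants are always licit onsets).
Result: pa.nen.
Classifying each syllable: /pa/ (open), /nen/ (closed).
Open syllables: 1.

1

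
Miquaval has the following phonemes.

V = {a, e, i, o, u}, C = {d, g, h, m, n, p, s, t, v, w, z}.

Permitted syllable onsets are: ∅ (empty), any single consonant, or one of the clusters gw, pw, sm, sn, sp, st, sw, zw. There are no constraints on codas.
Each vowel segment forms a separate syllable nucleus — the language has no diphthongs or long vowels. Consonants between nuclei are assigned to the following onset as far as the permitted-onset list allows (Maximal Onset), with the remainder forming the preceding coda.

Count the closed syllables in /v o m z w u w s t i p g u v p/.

4

Nuclei (vowels): o, u, i, u → 4 syllables.
/o…u/ gap (V1→V2): cluster /mzw/ — the longest permitted-onset suffix is /zw/; onset = /zw/, preceding coda = /m/.
/u…i/ gap (V2→V3): /wst/ — longest licit onset from the right is /st/, leaving /w/ as coda.
/i…u/ gap (V3→V4): /pg/ — longest licit onset from the right is /g/, leaving /p/ as coda.
Putting it together: vom.zwuw.stip.guvp.
Classifying each syllable: /vom/ (closed), /zwuw/ (closed), /stip/ (closed), /guvp/ (closed).
Closed syllables: 4.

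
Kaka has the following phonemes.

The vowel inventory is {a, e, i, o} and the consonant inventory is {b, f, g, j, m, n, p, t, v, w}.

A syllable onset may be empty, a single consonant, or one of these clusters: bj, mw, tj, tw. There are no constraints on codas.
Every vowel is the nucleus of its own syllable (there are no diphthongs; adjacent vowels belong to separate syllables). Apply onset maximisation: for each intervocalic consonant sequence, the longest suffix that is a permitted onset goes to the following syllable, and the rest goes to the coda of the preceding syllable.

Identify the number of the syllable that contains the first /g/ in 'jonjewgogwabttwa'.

Nuclei (vowels): o, e, o, a, a → 5 syllables.
/o…e/ gap (V1→V2): cluster /nj/ — the longest permitted-onset suffix is /j/; onset = /j/, preceding coda = /n/.
/e…o/ gap (V2→V3): cluster /wg/ — the longest permitted-onset suffix is /g/; onset = /g/, preceding coda = /w/.
/o…a/ gap (V3→V4): /gw/; trying suffixes from longest down, /w/ is the first permitted one, so coda /g/ | onset /w/.
/a…a/ gap (V4→V5): /bttw/ splits as /bt/ + /tw/ (/tw/ is the longest suffix that is a licit onset).
Syllabification: jon.jew.gog.wabt.twa.
The first /g/ is in the onset of syllable 3 (/gog/).

3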